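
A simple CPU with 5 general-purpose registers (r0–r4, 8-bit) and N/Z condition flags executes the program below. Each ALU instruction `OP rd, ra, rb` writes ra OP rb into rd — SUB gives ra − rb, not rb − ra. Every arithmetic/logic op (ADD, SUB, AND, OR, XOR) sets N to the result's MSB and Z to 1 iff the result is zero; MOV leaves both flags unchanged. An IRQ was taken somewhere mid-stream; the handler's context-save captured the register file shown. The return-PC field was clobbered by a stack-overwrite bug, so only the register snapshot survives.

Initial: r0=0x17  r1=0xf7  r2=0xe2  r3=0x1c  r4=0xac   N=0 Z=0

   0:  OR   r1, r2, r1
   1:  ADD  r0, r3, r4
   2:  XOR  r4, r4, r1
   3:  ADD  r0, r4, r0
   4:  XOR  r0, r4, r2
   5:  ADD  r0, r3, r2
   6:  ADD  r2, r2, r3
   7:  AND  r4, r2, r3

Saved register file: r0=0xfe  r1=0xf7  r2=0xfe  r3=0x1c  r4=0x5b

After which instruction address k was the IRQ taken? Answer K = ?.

after  0: r0=0x17 r1=0xf7 r2=0xe2 r3=0x1c r4=0xac  N=1 Z=0
after  1: r0=0xc8 r1=0xf7 r2=0xe2 r3=0x1c r4=0xac  N=1 Z=0
after  2: r0=0xc8 r1=0xf7 r2=0xe2 r3=0x1c r4=0x5b  N=0 Z=0
after  3: r0=0x23 r1=0xf7 r2=0xe2 r3=0x1c r4=0x5b  N=0 Z=0
after  4: r0=0xb9 r1=0xf7 r2=0xe2 r3=0x1c r4=0x5b  N=1 Z=0
after  5: r0=0xfe r1=0xf7 r2=0xe2 r3=0x1c r4=0x5b  N=1 Z=0
after  6: r0=0xfe r1=0xf7 r2=0xfe r3=0x1c r4=0x5b  N=1 Z=0
-- IRQ taken; context saved, return-PC = 7 --

K = 6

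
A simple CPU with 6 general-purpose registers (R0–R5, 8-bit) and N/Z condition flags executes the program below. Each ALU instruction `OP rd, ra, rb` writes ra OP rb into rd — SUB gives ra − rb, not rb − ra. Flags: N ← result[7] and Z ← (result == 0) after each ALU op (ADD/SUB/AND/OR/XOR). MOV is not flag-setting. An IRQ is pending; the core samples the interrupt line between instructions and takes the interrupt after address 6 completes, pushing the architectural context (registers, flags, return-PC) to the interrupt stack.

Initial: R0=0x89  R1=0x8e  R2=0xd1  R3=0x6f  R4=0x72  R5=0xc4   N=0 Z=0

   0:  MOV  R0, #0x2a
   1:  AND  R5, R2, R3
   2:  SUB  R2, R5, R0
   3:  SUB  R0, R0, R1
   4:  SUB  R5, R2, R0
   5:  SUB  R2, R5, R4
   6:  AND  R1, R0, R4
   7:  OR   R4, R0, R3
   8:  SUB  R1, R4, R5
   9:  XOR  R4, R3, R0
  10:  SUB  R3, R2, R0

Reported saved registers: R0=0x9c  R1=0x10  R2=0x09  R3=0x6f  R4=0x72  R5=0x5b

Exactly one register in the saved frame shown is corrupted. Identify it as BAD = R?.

after  0: R0=0x2a R1=0x8e R2=0xd1 R3=0x6f R4=0x72 R5=0xc4  N=0 Z=0
after  1: R0=0x2a R1=0x8e R2=0xd1 R3=0x6f R4=0x72 R5=0x41  N=0 Z=0
after  2: R0=0x2a R1=0x8e R2=0x17 R3=0x6f R4=0x72 R5=0x41  N=0 Z=0
after  3: R0=0x9c R1=0x8e R2=0x17 R3=0x6f R4=0x72 R5=0x41  N=1 Z=0
after  4: R0=0x9c R1=0x8e R2=0x17 R3=0x6f R4=0x72 R5=0x7b  N=0 Z=0
after  5: R0=0x9c R1=0x8e R2=0x09 R3=0x6f R4=0x72 R5=0x7b  N=0 Z=0
after  6: R0=0x9c R1=0x10 R2=0x09 R3=0x6f R4=0x72 R5=0x7b  N=0 Z=0
-- IRQ taken; context saved, return-PC = 7 --
mismatch: R5: reported 0x5b vs actual 0x7b

BAD = R5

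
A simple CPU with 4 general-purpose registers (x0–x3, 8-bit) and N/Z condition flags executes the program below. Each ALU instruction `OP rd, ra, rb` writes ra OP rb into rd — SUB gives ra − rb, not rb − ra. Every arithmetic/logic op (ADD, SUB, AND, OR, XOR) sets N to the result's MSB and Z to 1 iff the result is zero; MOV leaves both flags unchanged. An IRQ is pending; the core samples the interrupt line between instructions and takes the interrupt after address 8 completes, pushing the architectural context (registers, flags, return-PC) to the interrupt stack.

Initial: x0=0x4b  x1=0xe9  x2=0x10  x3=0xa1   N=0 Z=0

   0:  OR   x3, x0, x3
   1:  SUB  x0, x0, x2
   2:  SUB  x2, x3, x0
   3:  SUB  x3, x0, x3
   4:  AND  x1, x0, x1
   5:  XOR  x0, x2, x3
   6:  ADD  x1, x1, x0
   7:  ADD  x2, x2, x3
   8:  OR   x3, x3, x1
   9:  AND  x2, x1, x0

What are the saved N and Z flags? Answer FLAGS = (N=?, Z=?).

FLAGS = (N=0, Z=0)

after  0: x0=0x4b x1=0xe9 x2=0x10 x3=0xeb  N=1 Z=0
after  1: x0=0x3b x1=0xe9 x2=0x10 x3=0xeb  N=0 Z=0
after  2: x0=0x3b x1=0xe9 x2=0xb0 x3=0xeb  N=1 Z=0
after  3: x0=0x3b x1=0xe9 x2=0xb0 x3=0x50  N=0 Z=0
after  4: x0=0x3b x1=0x29 x2=0xb0 x3=0x50  N=0 Z=0
after  5: x0=0xe0 x1=0x29 x2=0xb0 x3=0x50  N=1 Z=0
after  6: x0=0xe0 x1=0x09 x2=0xb0 x3=0x50  N=0 Z=0
after  7: x0=0xe0 x1=0x09 x2=0x00 x3=0x50  N=0 Z=1
after  8: x0=0xe0 x1=0x09 x2=0x00 x3=0x59  N=0 Z=0
-- IRQ taken; context saved, return-PC = 9 --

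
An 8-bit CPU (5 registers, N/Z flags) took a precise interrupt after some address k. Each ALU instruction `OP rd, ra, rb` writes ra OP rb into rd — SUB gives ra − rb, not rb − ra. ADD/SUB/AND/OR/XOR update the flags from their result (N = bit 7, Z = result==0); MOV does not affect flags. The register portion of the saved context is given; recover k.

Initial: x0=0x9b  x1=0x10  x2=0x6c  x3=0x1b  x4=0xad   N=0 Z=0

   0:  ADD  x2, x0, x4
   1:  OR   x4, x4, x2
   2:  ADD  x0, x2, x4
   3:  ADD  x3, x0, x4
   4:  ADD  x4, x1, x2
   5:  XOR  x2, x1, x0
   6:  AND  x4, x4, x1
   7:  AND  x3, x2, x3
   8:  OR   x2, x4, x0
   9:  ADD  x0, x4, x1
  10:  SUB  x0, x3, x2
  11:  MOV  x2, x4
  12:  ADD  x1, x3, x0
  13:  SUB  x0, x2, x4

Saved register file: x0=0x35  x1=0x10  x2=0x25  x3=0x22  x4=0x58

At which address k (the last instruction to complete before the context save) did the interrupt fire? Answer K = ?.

after  0: x0=0x9b x1=0x10 x2=0x48 x3=0x1b x4=0xad  N=0 Z=0
after  1: x0=0x9b x1=0x10 x2=0x48 x3=0x1b x4=0xed  N=1 Z=0
after  2: x0=0x35 x1=0x10 x2=0x48 x3=0x1b x4=0xed  N=0 Z=0
after  3: x0=0x35 x1=0x10 x2=0x48 x3=0x22 x4=0xed  N=0 Z=0
after  4: x0=0x35 x1=0x10 x2=0x48 x3=0x22 x4=0x58  N=0 Z=0
after  5: x0=0x35 x1=0x10 x2=0x25 x3=0x22 x4=0x58  N=0 Z=0
-- IRQ taken; context saved, return-PC = 6 --

K = 5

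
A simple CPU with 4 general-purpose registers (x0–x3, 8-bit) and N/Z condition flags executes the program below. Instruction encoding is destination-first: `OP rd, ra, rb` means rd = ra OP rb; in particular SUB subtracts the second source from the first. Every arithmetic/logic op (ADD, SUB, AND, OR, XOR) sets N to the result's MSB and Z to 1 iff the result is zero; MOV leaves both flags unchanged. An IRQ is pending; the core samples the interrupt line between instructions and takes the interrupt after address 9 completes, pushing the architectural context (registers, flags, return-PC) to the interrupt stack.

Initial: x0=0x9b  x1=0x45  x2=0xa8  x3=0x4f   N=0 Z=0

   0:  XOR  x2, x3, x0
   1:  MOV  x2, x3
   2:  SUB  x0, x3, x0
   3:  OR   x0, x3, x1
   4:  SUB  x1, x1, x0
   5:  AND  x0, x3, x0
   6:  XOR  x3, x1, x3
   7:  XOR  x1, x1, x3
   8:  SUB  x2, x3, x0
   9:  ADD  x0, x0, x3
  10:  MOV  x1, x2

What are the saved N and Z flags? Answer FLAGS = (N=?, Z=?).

after  0: x0=0x9b x1=0x45 x2=0xd4 x3=0x4f  N=1 Z=0
after  1: x0=0x9b x1=0x45 x2=0x4f x3=0x4f  N=1 Z=0
after  2: x0=0xb4 x1=0x45 x2=0x4f x3=0x4f  N=1 Z=0
after  3: x0=0x4f x1=0x45 x2=0x4f x3=0x4f  N=0 Z=0
after  4: x0=0x4f x1=0xf6 x2=0x4f x3=0x4f  N=1 Z=0
after  5: x0=0x4f x1=0xf6 x2=0x4f x3=0x4f  N=0 Z=0
after  6: x0=0x4f x1=0xf6 x2=0x4f x3=0xb9  N=1 Z=0
after  7: x0=0x4f x1=0x4f x2=0x4f x3=0xb9  N=0 Z=0
after  8: x0=0x4f x1=0x4f x2=0x6a x3=0xb9  N=0 Z=0
after  9: x0=0x08 x1=0x4f x2=0x6a x3=0xb9  N=0 Z=0
-- IRQ taken; context saved, return-PC = 10 --

FLAGS = (N=0, Z=0)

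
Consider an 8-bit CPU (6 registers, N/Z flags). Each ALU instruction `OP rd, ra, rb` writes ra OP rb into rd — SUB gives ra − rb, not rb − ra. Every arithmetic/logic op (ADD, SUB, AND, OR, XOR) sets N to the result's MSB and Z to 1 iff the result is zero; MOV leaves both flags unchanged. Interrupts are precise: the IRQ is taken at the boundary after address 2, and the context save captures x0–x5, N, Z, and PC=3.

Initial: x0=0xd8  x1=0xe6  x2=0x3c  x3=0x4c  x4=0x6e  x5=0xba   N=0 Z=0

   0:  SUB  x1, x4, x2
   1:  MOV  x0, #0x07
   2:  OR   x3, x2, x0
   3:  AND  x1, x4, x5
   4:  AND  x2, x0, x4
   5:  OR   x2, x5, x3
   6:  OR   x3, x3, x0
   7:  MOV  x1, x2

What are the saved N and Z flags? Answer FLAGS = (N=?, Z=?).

FLAGS = (N=0, Z=0)

after  0: x0=0xd8 x1=0x32 x2=0x3c x3=0x4c x4=0x6e x5=0xba  N=0 Z=0
after  1: x0=0x07 x1=0x32 x2=0x3c x3=0x4c x4=0x6e x5=0xba  N=0 Z=0
after  2: x0=0x07 x1=0x32 x2=0x3c x3=0x3f x4=0x6e x5=0xba  N=0 Z=0
-- IRQ taken; context saved, return-PC = 3 --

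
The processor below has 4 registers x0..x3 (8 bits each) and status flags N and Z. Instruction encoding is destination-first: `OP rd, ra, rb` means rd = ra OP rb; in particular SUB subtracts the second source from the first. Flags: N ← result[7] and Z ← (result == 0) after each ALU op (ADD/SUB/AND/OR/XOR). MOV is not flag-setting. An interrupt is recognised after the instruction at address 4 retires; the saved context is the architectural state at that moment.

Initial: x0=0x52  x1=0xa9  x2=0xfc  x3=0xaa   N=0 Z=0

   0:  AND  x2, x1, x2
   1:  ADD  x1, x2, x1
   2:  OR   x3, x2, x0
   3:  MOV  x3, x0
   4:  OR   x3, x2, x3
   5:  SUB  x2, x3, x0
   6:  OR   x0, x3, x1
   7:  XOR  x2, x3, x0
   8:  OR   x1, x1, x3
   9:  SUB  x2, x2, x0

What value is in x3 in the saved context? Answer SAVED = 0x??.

SAVED = 0xfa

after  0: x0=0x52 x1=0xa9 x2=0xa8 x3=0xaa  N=1 Z=0
after  1: x0=0x52 x1=0x51 x2=0xa8 x3=0xaa  N=0 Z=0
after  2: x0=0x52 x1=0x51 x2=0xa8 x3=0xfa  N=1 Z=0
after  3: x0=0x52 x1=0x51 x2=0xa8 x3=0x52  N=1 Z=0
after  4: x0=0x52 x1=0x51 x2=0xa8 x3=0xfa  N=1 Z=0
-- IRQ taken; context saved, return-PC = 5 --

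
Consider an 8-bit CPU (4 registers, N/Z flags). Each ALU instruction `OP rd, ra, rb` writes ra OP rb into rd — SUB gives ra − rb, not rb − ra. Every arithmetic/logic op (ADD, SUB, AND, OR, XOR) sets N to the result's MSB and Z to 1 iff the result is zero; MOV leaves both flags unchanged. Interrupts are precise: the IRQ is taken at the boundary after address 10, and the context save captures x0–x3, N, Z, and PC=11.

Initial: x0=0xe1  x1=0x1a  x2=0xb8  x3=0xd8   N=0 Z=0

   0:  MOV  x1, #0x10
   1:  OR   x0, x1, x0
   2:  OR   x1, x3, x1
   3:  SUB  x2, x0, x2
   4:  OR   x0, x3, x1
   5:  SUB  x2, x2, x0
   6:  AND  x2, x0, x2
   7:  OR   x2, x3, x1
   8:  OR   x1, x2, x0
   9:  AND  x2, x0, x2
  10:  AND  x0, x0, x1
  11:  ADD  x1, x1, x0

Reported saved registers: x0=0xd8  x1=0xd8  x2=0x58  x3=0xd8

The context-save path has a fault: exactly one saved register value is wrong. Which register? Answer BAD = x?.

after  0: x0=0xe1 x1=0x10 x2=0xb8 x3=0xd8  N=0 Z=0
after  1: x0=0xf1 x1=0x10 x2=0xb8 x3=0xd8  N=1 Z=0
after  2: x0=0xf1 x1=0xd8 x2=0xb8 x3=0xd8  N=1 Z=0
after  3: x0=0xf1 x1=0xd8 x2=0x39 x3=0xd8  N=0 Z=0
after  4: x0=0xd8 x1=0xd8 x2=0x39 x3=0xd8  N=1 Z=0
after  5: x0=0xd8 x1=0xd8 x2=0x61 x3=0xd8  N=0 Z=0
after  6: x0=0xd8 x1=0xd8 x2=0x40 x3=0xd8  N=0 Z=0
after  7: x0=0xd8 x1=0xd8 x2=0xd8 x3=0xd8  N=1 Z=0
after  8: x0=0xd8 x1=0xd8 x2=0xd8 x3=0xd8  N=1 Z=0
after  9: x0=0xd8 x1=0xd8 x2=0xd8 x3=0xd8  N=1 Z=0
after 10: x0=0xd8 x1=0xd8 x2=0xd8 x3=0xd8  N=1 Z=0
-- IRQ taken; context saved, return-PC = 11 --
mismatch: x2: reported 0x58 vs actual 0xd8

BAD = x2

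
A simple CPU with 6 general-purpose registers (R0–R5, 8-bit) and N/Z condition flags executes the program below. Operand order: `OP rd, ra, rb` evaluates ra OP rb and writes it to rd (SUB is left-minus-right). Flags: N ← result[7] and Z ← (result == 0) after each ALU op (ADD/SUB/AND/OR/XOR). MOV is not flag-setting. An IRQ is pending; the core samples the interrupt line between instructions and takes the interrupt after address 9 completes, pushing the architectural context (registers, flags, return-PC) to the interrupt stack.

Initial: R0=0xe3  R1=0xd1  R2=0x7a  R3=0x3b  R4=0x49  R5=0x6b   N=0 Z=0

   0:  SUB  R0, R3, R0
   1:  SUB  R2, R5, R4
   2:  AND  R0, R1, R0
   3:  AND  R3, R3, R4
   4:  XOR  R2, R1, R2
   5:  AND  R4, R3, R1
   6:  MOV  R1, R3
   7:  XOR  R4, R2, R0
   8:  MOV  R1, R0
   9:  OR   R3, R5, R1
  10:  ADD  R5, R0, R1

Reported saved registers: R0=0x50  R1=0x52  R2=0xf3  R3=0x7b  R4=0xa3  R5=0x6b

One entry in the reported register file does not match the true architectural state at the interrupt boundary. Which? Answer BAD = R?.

BAD = R1

after  0: R0=0x58 R1=0xd1 R2=0x7a R3=0x3b R4=0x49 R5=0x6b  N=0 Z=0
after  1: R0=0x58 R1=0xd1 R2=0x22 R3=0x3b R4=0x49 R5=0x6b  N=0 Z=0
after  2: R0=0x50 R1=0xd1 R2=0x22 R3=0x3b R4=0x49 R5=0x6b  N=0 Z=0
after  3: R0=0x50 R1=0xd1 R2=0x22 R3=0x09 R4=0x49 R5=0x6b  N=0 Z=0
after  4: R0=0x50 R1=0xd1 R2=0xf3 R3=0x09 R4=0x49 R5=0x6b  N=1 Z=0
after  5: R0=0x50 R1=0xd1 R2=0xf3 R3=0x09 R4=0x01 R5=0x6b  N=0 Z=0
after  6: R0=0x50 R1=0x09 R2=0xf3 R3=0x09 R4=0x01 R5=0x6b  N=0 Z=0
after  7: R0=0x50 R1=0x09 R2=0xf3 R3=0x09 R4=0xa3 R5=0x6b  N=1 Z=0
after  8: R0=0x50 R1=0x50 R2=0xf3 R3=0x09 R4=0xa3 R5=0x6b  N=1 Z=0
after  9: R0=0x50 R1=0x50 R2=0xf3 R3=0x7b R4=0xa3 R5=0x6b  N=0 Z=0
-- IRQ taken; context saved, return-PC = 10 --
mismatch: R1: reported 0x52 vs actual 0x50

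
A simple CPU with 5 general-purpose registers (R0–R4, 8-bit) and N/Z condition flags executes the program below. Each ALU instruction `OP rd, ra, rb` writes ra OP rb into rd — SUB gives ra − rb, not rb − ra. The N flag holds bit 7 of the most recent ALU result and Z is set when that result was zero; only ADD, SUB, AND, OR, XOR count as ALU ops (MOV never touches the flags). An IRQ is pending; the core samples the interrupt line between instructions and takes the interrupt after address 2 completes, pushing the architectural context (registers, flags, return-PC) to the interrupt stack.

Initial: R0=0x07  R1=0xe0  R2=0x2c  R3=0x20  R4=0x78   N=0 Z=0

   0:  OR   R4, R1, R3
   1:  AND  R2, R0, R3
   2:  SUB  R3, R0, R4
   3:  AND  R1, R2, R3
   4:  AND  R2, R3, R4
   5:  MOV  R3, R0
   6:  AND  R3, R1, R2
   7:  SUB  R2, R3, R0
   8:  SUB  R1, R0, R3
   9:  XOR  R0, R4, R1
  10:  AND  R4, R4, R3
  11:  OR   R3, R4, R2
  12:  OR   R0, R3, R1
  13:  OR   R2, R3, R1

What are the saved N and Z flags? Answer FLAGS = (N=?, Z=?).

FLAGS = (N=0, Z=0)

after  0: R0=0x07 R1=0xe0 R2=0x2c R3=0x20 R4=0xe0  N=1 Z=0
after  1: R0=0x07 R1=0xe0 R2=0x00 R3=0x20 R4=0xe0  N=0 Z=1
after  2: R0=0x07 R1=0xe0 R2=0x00 R3=0x27 R4=0xe0  N=0 Z=0
-- IRQ taken; context saved, return-PC = 3 --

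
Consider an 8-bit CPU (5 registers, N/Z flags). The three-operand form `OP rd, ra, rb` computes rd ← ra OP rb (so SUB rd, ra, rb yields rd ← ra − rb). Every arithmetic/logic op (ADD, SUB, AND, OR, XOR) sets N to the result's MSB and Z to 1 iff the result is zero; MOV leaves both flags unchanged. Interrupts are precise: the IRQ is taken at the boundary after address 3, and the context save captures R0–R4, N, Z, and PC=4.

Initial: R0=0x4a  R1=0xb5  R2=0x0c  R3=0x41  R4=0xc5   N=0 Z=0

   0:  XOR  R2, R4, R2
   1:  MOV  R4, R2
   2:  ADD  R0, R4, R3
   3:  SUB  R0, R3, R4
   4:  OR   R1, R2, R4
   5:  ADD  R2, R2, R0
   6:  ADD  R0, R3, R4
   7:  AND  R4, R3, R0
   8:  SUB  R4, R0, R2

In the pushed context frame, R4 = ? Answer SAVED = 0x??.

SAVED = 0xc9

after  0: R0=0x4a R1=0xb5 R2=0xc9 R3=0x41 R4=0xc5  N=1 Z=0
after  1: R0=0x4a R1=0xb5 R2=0xc9 R3=0x41 R4=0xc9  N=1 Z=0
after  2: R0=0x0a R1=0xb5 R2=0xc9 R3=0x41 R4=0xc9  N=0 Z=0
after  3: R0=0x78 R1=0xb5 R2=0xc9 R3=0x41 R4=0xc9  N=0 Z=0
-- IRQ taken; context saved, return-PC = 4 --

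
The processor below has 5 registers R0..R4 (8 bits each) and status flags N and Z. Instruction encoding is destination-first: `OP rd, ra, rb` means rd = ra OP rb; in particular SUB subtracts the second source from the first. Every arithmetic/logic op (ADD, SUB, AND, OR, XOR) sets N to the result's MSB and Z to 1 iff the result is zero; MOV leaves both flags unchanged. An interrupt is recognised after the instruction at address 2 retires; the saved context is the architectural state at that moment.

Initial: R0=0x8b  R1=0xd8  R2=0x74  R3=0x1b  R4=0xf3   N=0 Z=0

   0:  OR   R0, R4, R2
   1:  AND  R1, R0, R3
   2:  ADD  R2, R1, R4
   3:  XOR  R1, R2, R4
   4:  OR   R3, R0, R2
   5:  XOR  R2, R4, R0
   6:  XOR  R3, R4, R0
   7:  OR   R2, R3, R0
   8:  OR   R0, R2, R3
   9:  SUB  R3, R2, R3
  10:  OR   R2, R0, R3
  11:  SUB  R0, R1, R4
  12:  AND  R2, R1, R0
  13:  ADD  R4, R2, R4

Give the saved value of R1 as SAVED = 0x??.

after  0: R0=0xf7 R1=0xd8 R2=0x74 R3=0x1b R4=0xf3  N=1 Z=0
after  1: R0=0xf7 R1=0x13 R2=0x74 R3=0x1b R4=0xf3  N=0 Z=0
after  2: R0=0xf7 R1=0x13 R2=0x06 R3=0x1b R4=0xf3  N=0 Z=0
-- IRQ taken; context saved, return-PC = 3 --

SAVED = 0x13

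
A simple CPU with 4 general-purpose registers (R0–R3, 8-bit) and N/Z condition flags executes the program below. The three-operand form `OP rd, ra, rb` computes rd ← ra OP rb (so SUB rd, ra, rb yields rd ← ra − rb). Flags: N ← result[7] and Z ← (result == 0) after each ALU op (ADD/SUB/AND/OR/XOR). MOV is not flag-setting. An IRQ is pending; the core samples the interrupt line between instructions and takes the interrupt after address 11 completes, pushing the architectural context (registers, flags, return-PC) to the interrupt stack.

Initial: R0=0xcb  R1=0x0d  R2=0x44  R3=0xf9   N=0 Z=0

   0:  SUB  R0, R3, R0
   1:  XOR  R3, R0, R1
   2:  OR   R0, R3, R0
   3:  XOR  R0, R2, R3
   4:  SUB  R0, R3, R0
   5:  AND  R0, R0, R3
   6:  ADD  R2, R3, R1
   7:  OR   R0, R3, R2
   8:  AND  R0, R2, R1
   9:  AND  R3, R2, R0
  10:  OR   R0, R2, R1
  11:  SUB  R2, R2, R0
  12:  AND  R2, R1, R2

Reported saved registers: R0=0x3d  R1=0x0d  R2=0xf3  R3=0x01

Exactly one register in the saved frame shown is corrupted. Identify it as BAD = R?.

after  0: R0=0x2e R1=0x0d R2=0x44 R3=0xf9  N=0 Z=0
after  1: R0=0x2e R1=0x0d R2=0x44 R3=0x23  N=0 Z=0
after  2: R0=0x2f R1=0x0d R2=0x44 R3=0x23  N=0 Z=0
after  3: R0=0x67 R1=0x0d R2=0x44 R3=0x23  N=0 Z=0
after  4: R0=0xbc R1=0x0d R2=0x44 R3=0x23  N=1 Z=0
after  5: R0=0x20 R1=0x0d R2=0x44 R3=0x23  N=0 Z=0
after  6: R0=0x20 R1=0x0d R2=0x30 R3=0x23  N=0 Z=0
after  7: R0=0x33 R1=0x0d R2=0x30 R3=0x23  N=0 Z=0
after  8: R0=0x00 R1=0x0d R2=0x30 R3=0x23  N=0 Z=1
after  9: R0=0x00 R1=0x0d R2=0x30 R3=0x00  N=0 Z=1
after 10: R0=0x3d R1=0x0d R2=0x30 R3=0x00  N=0 Z=0
after 11: R0=0x3d R1=0x0d R2=0xf3 R3=0x00  N=1 Z=0
-- IRQ taken; context saved, return-PC = 12 --
mismatch: R3: reported 0x01 vs actual 0x00

BAD = R3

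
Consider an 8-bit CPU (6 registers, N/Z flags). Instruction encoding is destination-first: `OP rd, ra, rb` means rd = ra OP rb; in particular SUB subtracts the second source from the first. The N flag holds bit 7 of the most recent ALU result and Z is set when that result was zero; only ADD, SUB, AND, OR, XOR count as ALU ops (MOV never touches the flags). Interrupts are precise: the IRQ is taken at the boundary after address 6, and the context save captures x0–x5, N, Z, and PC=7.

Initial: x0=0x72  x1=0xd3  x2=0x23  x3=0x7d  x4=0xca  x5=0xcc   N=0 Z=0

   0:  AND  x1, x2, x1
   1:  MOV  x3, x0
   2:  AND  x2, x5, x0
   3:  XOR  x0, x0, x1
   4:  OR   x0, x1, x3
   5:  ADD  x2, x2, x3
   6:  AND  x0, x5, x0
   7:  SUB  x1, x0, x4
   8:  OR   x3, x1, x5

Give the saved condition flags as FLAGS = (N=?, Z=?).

after  0: x0=0x72 x1=0x03 x2=0x23 x3=0x7d x4=0xca x5=0xcc  N=0 Z=0
after  1: x0=0x72 x1=0x03 x2=0x23 x3=0x72 x4=0xca x5=0xcc  N=0 Z=0
after  2: x0=0x72 x1=0x03 x2=0x40 x3=0x72 x4=0xca x5=0xcc  N=0 Z=0
after  3: x0=0x71 x1=0x03 x2=0x40 x3=0x72 x4=0xca x5=0xcc  N=0 Z=0
after  4: x0=0x73 x1=0x03 x2=0x40 x3=0x72 x4=0xca x5=0xcc  N=0 Z=0
after  5: x0=0x73 x1=0x03 x2=0xb2 x3=0x72 x4=0xca x5=0xcc  N=1 Z=0
after  6: x0=0x40 x1=0x03 x2=0xb2 x3=0x72 x4=0xca x5=0xcc  N=0 Z=0
-- IRQ taken; context saved, return-PC = 7 --

FLAGS = (N=0, Z=0)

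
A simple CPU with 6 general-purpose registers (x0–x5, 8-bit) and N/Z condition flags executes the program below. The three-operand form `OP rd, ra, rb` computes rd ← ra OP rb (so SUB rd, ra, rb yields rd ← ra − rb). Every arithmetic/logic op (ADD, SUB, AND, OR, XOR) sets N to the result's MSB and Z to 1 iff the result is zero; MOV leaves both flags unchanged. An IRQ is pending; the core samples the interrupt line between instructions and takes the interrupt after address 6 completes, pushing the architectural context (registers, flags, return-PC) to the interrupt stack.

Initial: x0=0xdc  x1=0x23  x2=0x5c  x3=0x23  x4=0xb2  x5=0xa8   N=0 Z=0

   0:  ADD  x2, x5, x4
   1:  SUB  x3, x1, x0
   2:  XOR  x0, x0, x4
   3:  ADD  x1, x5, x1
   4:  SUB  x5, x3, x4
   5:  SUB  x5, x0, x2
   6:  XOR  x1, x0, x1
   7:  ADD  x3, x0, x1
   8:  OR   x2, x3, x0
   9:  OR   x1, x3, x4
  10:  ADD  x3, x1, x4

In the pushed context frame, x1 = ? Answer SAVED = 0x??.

SAVED = 0xa5

after  0: x0=0xdc x1=0x23 x2=0x5a x3=0x23 x4=0xb2 x5=0xa8  N=0 Z=0
after  1: x0=0xdc x1=0x23 x2=0x5a x3=0x47 x4=0xb2 x5=0xa8  N=0 Z=0
after  2: x0=0x6e x1=0x23 x2=0x5a x3=0x47 x4=0xb2 x5=0xa8  N=0 Z=0
after  3: x0=0x6e x1=0xcb x2=0x5a x3=0x47 x4=0xb2 x5=0xa8  N=1 Z=0
after  4: x0=0x6e x1=0xcb x2=0x5a x3=0x47 x4=0xb2 x5=0x95  N=1 Z=0
after  5: x0=0x6e x1=0xcb x2=0x5a x3=0x47 x4=0xb2 x5=0x14  N=0 Z=0
after  6: x0=0x6e x1=0xa5 x2=0x5a x3=0x47 x4=0xb2 x5=0x14  N=1 Z=0
-- IRQ taken; context saved, return-PC = 7 --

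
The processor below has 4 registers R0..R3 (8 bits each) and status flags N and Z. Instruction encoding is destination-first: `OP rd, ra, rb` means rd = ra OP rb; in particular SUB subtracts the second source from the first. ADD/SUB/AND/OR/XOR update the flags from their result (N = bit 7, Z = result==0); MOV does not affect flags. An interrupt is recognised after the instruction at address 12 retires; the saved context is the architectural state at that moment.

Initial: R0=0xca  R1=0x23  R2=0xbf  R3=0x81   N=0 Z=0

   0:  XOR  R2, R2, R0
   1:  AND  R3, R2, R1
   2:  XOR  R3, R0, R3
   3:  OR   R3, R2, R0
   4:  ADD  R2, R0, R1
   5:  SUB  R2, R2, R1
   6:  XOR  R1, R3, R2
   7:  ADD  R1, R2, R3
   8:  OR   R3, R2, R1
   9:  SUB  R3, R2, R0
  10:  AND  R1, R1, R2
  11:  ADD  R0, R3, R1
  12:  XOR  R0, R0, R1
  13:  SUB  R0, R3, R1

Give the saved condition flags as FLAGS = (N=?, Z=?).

FLAGS = (N=0, Z=1)

after  0: R0=0xca R1=0x23 R2=0x75 R3=0x81  N=0 Z=0
after  1: R0=0xca R1=0x23 R2=0x75 R3=0x21  N=0 Z=0
after  2: R0=0xca R1=0x23 R2=0x75 R3=0xeb  N=1 Z=0
after  3: R0=0xca R1=0x23 R2=0x75 R3=0xff  N=1 Z=0
after  4: R0=0xca R1=0x23 R2=0xed R3=0xff  N=1 Z=0
after  5: R0=0xca R1=0x23 R2=0xca R3=0xff  N=1 Z=0
after  6: R0=0xca R1=0x35 R2=0xca R3=0xff  N=0 Z=0
after  7: R0=0xca R1=0xc9 R2=0xca R3=0xff  N=1 Z=0
after  8: R0=0xca R1=0xc9 R2=0xca R3=0xcb  N=1 Z=0
after  9: R0=0xca R1=0xc9 R2=0xca R3=0x00  N=0 Z=1
after 10: R0=0xca R1=0xc8 R2=0xca R3=0x00  N=1 Z=0
after 11: R0=0xc8 R1=0xc8 R2=0xca R3=0x00  N=1 Z=0
after 12: R0=0x00 R1=0xc8 R2=0xca R3=0x00  N=0 Z=1
-- IRQ taken; context saved, return-PC = 13 --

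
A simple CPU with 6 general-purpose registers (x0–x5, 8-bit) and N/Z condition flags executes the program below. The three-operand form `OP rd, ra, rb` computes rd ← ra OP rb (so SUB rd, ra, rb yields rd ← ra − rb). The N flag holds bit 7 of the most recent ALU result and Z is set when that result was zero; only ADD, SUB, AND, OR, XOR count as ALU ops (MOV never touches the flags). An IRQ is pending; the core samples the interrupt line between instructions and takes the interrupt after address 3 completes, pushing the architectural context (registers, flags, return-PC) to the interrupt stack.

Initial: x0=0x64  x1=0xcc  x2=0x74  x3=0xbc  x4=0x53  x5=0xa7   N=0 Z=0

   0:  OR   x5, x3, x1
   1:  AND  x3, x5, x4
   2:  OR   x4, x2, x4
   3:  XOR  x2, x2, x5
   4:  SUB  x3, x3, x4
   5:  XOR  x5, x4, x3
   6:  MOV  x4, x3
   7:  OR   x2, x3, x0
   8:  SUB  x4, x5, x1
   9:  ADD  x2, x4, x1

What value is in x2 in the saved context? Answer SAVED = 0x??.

SAVED = 0x88

after  0: x0=0x64 x1=0xcc x2=0x74 x3=0xbc x4=0x53 x5=0xfc  N=1 Z=0
after  1: x0=0x64 x1=0xcc x2=0x74 x3=0x50 x4=0x53 x5=0xfc  N=0 Z=0
after  2: x0=0x64 x1=0xcc x2=0x74 x3=0x50 x4=0x77 x5=0xfc  N=0 Z=0
after  3: x0=0x64 x1=0xcc x2=0x88 x3=0x50 x4=0x77 x5=0xfc  N=1 Z=0
-- IRQ taken; context saved, return-PC = 4 --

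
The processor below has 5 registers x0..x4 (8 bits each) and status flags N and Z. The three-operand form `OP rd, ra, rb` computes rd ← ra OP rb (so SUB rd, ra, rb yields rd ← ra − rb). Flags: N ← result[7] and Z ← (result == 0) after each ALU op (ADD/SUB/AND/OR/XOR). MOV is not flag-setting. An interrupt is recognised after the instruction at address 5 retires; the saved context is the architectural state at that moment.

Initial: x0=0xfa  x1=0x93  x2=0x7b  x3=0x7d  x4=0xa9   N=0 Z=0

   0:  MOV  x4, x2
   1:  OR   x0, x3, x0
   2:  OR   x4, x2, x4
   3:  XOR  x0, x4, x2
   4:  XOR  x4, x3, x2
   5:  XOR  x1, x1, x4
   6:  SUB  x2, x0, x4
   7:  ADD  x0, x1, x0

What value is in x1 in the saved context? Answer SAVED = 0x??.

SAVED = 0x95

after  0: x0=0xfa x1=0x93 x2=0x7b x3=0x7d x4=0x7b  N=0 Z=0
after  1: x0=0xff x1=0x93 x2=0x7b x3=0x7d x4=0x7b  N=1 Z=0
after  2: x0=0xff x1=0x93 x2=0x7b x3=0x7d x4=0x7b  N=0 Z=0
after  3: x0=0x00 x1=0x93 x2=0x7b x3=0x7d x4=0x7b  N=0 Z=1
after  4: x0=0x00 x1=0x93 x2=0x7b x3=0x7d x4=0x06  N=0 Z=0
after  5: x0=0x00 x1=0x95 x2=0x7b x3=0x7d x4=0x06  N=1 Z=0
-- IRQ taken; context saved, return-PC = 6 --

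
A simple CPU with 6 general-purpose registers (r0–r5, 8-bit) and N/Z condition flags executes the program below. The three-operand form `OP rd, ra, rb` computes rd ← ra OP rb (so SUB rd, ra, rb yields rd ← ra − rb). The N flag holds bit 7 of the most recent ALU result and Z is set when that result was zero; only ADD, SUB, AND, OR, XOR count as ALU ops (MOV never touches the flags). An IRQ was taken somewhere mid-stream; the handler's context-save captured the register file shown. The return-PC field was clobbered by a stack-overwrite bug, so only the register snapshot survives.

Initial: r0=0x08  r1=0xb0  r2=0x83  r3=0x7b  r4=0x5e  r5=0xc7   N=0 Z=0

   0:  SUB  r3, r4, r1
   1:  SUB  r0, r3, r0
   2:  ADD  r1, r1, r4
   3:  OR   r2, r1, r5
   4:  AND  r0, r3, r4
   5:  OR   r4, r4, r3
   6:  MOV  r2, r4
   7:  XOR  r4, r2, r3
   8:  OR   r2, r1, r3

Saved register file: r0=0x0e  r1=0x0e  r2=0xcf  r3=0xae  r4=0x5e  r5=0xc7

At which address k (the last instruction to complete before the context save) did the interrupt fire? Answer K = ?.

after  0: r0=0x08 r1=0xb0 r2=0x83 r3=0xae r4=0x5e r5=0xc7  N=1 Z=0
after  1: r0=0xa6 r1=0xb0 r2=0x83 r3=0xae r4=0x5e r5=0xc7  N=1 Z=0
after  2: r0=0xa6 r1=0x0e r2=0x83 r3=0xae r4=0x5e r5=0xc7  N=0 Z=0
after  3: r0=0xa6 r1=0x0e r2=0xcf r3=0xae r4=0x5e r5=0xc7  N=1 Z=0
after  4: r0=0x0e r1=0x0e r2=0xcf r3=0xae r4=0x5e r5=0xc7  N=0 Z=0
-- IRQ taken; context saved, return-PC = 5 --

K = 4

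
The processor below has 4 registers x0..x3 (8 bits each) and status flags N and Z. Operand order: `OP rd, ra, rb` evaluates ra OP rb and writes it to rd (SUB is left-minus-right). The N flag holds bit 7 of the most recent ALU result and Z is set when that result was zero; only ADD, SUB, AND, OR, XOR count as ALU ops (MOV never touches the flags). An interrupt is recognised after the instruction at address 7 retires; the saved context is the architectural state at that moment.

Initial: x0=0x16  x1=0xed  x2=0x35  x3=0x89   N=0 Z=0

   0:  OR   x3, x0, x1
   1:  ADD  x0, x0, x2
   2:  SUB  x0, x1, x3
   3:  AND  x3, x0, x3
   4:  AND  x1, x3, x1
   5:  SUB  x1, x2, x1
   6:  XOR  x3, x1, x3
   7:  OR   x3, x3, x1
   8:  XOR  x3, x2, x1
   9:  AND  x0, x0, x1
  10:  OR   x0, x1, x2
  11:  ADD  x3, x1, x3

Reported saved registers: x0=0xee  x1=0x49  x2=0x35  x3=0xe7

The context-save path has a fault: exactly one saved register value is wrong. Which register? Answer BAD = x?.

BAD = x3

after  0: x0=0x16 x1=0xed x2=0x35 x3=0xff  N=1 Z=0
after  1: x0=0x4b x1=0xed x2=0x35 x3=0xff  N=0 Z=0
after  2: x0=0xee x1=0xed x2=0x35 x3=0xff  N=1 Z=0
after  3: x0=0xee x1=0xed x2=0x35 x3=0xee  N=1 Z=0
after  4: x0=0xee x1=0xec x2=0x35 x3=0xee  N=1 Z=0
after  5: x0=0xee x1=0x49 x2=0x35 x3=0xee  N=0 Z=0
after  6: x0=0xee x1=0x49 x2=0x35 x3=0xa7  N=1 Z=0
after  7: x0=0xee x1=0x49 x2=0x35 x3=0xef  N=1 Z=0
-- IRQ taken; context saved, return-PC = 8 --
mismatch: x3: reported 0xe7 vs actual 0xef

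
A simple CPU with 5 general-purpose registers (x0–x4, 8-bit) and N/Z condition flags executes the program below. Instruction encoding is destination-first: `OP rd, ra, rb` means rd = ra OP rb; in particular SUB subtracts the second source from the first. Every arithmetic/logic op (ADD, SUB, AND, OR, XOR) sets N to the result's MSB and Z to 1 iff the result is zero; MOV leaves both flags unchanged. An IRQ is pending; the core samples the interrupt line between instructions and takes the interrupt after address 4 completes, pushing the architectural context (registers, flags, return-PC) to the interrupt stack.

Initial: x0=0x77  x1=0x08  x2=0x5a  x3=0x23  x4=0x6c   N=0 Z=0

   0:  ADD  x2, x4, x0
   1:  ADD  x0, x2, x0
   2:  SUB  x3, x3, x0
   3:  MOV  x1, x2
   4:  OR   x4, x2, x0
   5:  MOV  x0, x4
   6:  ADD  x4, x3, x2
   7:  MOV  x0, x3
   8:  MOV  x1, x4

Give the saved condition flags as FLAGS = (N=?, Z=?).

after  0: x0=0x77 x1=0x08 x2=0xe3 x3=0x23 x4=0x6c  N=1 Z=0
after  1: x0=0x5a x1=0x08 x2=0xe3 x3=0x23 x4=0x6c  N=0 Z=0
after  2: x0=0x5a x1=0x08 x2=0xe3 x3=0xc9 x4=0x6c  N=1 Z=0
after  3: x0=0x5a x1=0xe3 x2=0xe3 x3=0xc9 x4=0x6c  N=1 Z=0
after  4: x0=0x5a x1=0xe3 x2=0xe3 x3=0xc9 x4=0xfb  N=1 Z=0
-- IRQ taken; context saved, return-PC = 5 --

FLAGS = (N=1, Z=0)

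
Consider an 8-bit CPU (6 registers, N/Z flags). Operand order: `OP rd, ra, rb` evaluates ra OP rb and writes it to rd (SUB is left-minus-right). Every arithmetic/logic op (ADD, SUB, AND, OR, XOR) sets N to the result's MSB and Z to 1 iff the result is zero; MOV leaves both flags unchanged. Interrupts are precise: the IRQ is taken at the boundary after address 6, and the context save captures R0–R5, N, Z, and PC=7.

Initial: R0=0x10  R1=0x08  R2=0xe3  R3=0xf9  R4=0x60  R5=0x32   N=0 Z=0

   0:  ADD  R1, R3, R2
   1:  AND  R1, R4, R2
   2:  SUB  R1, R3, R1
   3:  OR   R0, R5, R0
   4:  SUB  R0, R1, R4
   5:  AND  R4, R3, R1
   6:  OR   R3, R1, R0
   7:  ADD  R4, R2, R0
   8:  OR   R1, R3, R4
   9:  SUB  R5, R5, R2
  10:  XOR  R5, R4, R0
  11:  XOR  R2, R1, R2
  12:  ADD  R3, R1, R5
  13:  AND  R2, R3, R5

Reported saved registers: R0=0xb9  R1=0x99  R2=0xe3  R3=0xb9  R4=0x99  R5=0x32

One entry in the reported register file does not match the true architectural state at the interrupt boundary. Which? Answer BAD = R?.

after  0: R0=0x10 R1=0xdc R2=0xe3 R3=0xf9 R4=0x60 R5=0x32  N=1 Z=0
after  1: R0=0x10 R1=0x60 R2=0xe3 R3=0xf9 R4=0x60 R5=0x32  N=0 Z=0
after  2: R0=0x10 R1=0x99 R2=0xe3 R3=0xf9 R4=0x60 R5=0x32  N=1 Z=0
after  3: R0=0x32 R1=0x99 R2=0xe3 R3=0xf9 R4=0x60 R5=0x32  N=0 Z=0
after  4: R0=0x39 R1=0x99 R2=0xe3 R3=0xf9 R4=0x60 R5=0x32  N=0 Z=0
after  5: R0=0x39 R1=0x99 R2=0xe3 R3=0xf9 R4=0x99 R5=0x32  N=1 Z=0
after  6: R0=0x39 R1=0x99 R2=0xe3 R3=0xb9 R4=0x99 R5=0x32  N=1 Z=0
-- IRQ taken; context saved, return-PC = 7 --
mismatch: R0: reported 0xb9 vs actual 0x39

BAD = R0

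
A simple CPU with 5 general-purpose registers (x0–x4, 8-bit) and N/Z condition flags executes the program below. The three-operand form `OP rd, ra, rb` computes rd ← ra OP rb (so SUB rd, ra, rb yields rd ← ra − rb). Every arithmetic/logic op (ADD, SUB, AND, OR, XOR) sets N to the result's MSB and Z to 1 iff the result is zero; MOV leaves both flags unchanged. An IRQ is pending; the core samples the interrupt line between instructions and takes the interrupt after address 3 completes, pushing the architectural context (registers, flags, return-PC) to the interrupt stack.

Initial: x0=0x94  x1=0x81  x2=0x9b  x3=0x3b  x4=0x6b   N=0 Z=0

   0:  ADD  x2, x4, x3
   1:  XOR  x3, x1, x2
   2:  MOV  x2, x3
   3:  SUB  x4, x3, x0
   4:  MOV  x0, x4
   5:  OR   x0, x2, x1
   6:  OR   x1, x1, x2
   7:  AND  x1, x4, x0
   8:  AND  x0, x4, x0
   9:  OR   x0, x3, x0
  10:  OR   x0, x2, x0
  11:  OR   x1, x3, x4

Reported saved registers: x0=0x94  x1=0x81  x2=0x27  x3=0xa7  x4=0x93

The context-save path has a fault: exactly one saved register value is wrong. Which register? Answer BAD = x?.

BAD = x3

after  0: x0=0x94 x1=0x81 x2=0xa6 x3=0x3b x4=0x6b  N=1 Z=0
after  1: x0=0x94 x1=0x81 x2=0xa6 x3=0x27 x4=0x6b  N=0 Z=0
after  2: x0=0x94 x1=0x81 x2=0x27 x3=0x27 x4=0x6b  N=0 Z=0
after  3: x0=0x94 x1=0x81 x2=0x27 x3=0x27 x4=0x93  N=1 Z=0
-- IRQ taken; context saved, return-PC = 4 --
mismatch: x3: reported 0xa7 vs actual 0x27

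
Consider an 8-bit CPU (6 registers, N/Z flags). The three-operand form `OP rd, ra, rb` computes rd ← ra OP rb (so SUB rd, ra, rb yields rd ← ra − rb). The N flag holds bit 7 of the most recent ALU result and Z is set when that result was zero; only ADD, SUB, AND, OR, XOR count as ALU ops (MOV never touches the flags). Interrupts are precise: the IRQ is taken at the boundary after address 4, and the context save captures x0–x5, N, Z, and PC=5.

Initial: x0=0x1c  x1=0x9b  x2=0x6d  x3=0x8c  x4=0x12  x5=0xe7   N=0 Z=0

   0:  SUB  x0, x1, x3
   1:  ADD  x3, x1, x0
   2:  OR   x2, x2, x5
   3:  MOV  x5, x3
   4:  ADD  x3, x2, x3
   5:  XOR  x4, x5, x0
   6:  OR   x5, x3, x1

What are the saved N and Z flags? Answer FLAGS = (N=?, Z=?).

FLAGS = (N=1, Z=0)

after  0: x0=0x0f x1=0x9b x2=0x6d x3=0x8c x4=0x12 x5=0xe7  N=0 Z=0
after  1: x0=0x0f x1=0x9b x2=0x6d x3=0xaa x4=0x12 x5=0xe7  N=1 Z=0
after  2: x0=0x0f x1=0x9b x2=0xef x3=0xaa x4=0x12 x5=0xe7  N=1 Z=0
after  3: x0=0x0f x1=0x9b x2=0xef x3=0xaa x4=0x12 x5=0xaa  N=1 Z=0
after  4: x0=0x0f x1=0x9b x2=0xef x3=0x99 x4=0x12 x5=0xaa  N=1 Z=0
-- IRQ taken; context saved, return-PC = 5 --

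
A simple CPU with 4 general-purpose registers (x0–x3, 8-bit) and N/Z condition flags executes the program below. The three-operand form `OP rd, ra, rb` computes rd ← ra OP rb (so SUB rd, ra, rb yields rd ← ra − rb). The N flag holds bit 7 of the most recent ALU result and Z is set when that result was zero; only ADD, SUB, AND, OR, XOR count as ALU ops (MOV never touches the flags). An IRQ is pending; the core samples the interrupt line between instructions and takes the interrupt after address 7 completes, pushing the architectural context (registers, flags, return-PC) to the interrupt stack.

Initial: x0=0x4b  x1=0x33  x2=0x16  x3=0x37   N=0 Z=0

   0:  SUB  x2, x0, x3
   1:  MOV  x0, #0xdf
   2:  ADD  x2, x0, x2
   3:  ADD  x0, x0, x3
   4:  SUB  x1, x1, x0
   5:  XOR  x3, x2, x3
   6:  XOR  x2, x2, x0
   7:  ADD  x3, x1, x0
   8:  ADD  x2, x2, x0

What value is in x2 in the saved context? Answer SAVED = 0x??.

after  0: x0=0x4b x1=0x33 x2=0x14 x3=0x37  N=0 Z=0
after  1: x0=0xdf x1=0x33 x2=0x14 x3=0x37  N=0 Z=0
after  2: x0=0xdf x1=0x33 x2=0xf3 x3=0x37  N=1 Z=0
after  3: x0=0x16 x1=0x33 x2=0xf3 x3=0x37  N=0 Z=0
after  4: x0=0x16 x1=0x1d x2=0xf3 x3=0x37  N=0 Z=0
after  5: x0=0x16 x1=0x1d x2=0xf3 x3=0xc4  N=1 Z=0
after  6: x0=0x16 x1=0x1d x2=0xe5 x3=0xc4  N=1 Z=0
after  7: x0=0x16 x1=0x1d x2=0xe5 x3=0x33  N=0 Z=0
-- IRQ taken; context saved, return-PC = 8 --

SAVED = 0xe5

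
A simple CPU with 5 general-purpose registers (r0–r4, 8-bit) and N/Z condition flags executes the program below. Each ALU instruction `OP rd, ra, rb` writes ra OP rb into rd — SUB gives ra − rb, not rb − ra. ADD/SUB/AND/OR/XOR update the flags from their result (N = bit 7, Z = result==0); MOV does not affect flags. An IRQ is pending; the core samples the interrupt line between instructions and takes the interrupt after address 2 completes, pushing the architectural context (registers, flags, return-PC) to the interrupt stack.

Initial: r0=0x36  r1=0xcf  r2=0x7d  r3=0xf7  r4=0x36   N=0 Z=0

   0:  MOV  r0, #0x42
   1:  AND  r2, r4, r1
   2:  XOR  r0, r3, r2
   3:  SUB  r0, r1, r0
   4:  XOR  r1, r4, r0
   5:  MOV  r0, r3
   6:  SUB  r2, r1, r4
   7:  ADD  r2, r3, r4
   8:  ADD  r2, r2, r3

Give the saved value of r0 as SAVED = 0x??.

SAVED = 0xf1

after  0: r0=0x42 r1=0xcf r2=0x7d r3=0xf7 r4=0x36  N=0 Z=0
after  1: r0=0x42 r1=0xcf r2=0x06 r3=0xf7 r4=0x36  N=0 Z=0
after  2: r0=0xf1 r1=0xcf r2=0x06 r3=0xf7 r4=0x36  N=1 Z=0
-- IRQ taken; context saved, return-PC = 3 --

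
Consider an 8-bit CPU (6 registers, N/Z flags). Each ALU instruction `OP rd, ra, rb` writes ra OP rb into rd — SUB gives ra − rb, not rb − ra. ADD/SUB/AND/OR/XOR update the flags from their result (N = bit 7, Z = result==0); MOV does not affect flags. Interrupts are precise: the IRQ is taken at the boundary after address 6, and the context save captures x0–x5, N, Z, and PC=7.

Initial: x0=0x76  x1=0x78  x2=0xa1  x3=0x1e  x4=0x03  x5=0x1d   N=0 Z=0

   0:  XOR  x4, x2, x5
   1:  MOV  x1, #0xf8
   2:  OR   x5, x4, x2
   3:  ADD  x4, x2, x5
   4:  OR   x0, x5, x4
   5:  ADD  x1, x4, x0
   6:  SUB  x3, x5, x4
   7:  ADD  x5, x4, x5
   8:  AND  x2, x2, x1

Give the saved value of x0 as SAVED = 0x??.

after  0: x0=0x76 x1=0x78 x2=0xa1 x3=0x1e x4=0xbc x5=0x1d  N=1 Z=0
after  1: x0=0x76 x1=0xf8 x2=0xa1 x3=0x1e x4=0xbc x5=0x1d  N=1 Z=0
after  2: x0=0x76 x1=0xf8 x2=0xa1 x3=0x1e x4=0xbc x5=0xbd  N=1 Z=0
after  3: x0=0x76 x1=0xf8 x2=0xa1 x3=0x1e x4=0x5e x5=0xbd  N=0 Z=0
after  4: x0=0xff x1=0xf8 x2=0xa1 x3=0x1e x4=0x5e x5=0xbd  N=1 Z=0
after  5: x0=0xff x1=0x5d x2=0xa1 x3=0x1e x4=0x5e x5=0xbd  N=0 Z=0
after  6: x0=0xff x1=0x5d x2=0xa1 x3=0x5f x4=0x5e x5=0xbd  N=0 Z=0
-- IRQ taken; context saved, return-PC = 7 --

SAVED = 0xff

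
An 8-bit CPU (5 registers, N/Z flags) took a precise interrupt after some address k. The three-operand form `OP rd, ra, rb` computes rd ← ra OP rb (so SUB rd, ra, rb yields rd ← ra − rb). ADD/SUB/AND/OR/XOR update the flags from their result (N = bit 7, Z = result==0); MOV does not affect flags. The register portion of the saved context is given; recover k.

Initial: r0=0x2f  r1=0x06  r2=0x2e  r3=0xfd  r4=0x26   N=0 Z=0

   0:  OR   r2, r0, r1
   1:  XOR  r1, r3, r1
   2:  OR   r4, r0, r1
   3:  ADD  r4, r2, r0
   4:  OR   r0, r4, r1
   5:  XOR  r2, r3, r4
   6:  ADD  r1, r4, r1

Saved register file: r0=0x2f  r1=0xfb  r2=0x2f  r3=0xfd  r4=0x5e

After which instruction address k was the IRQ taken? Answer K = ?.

K = 3

after  0: r0=0x2f r1=0x06 r2=0x2f r3=0xfd r4=0x26  N=0 Z=0
after  1: r0=0x2f r1=0xfb r2=0x2f r3=0xfd r4=0x26  N=1 Z=0
after  2: r0=0x2f r1=0xfb r2=0x2f r3=0xfd r4=0xff  N=1 Z=0
after  3: r0=0x2f r1=0xfb r2=0x2f r3=0xfd r4=0x5e  N=0 Z=0
-- IRQ taken; context saved, return-PC = 4 --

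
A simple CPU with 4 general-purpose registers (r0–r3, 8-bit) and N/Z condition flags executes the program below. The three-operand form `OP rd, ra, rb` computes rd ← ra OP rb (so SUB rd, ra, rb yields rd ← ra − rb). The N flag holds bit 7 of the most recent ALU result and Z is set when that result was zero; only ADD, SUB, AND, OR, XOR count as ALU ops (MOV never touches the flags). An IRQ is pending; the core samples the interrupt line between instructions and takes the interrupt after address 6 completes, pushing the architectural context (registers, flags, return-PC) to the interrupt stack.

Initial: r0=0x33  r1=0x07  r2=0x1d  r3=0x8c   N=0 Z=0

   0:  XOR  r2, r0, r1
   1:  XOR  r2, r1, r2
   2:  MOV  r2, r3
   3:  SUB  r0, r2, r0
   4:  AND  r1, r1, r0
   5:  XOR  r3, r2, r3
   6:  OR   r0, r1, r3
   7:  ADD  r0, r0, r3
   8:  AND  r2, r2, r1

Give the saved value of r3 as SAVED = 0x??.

after  0: r0=0x33 r1=0x07 r2=0x34 r3=0x8c  N=0 Z=0
after  1: r0=0x33 r1=0x07 r2=0x33 r3=0x8c  N=0 Z=0
after  2: r0=0x33 r1=0x07 r2=0x8c r3=0x8c  N=0 Z=0
after  3: r0=0x59 r1=0x07 r2=0x8c r3=0x8c  N=0 Z=0
after  4: r0=0x59 r1=0x01 r2=0x8c r3=0x8c  N=0 Z=0
after  5: r0=0x59 r1=0x01 r2=0x8c r3=0x00  N=0 Z=1
after  6: r0=0x01 r1=0x01 r2=0x8c r3=0x00  N=0 Z=0
-- IRQ taken; context saved, return-PC = 7 --

SAVED = 0x00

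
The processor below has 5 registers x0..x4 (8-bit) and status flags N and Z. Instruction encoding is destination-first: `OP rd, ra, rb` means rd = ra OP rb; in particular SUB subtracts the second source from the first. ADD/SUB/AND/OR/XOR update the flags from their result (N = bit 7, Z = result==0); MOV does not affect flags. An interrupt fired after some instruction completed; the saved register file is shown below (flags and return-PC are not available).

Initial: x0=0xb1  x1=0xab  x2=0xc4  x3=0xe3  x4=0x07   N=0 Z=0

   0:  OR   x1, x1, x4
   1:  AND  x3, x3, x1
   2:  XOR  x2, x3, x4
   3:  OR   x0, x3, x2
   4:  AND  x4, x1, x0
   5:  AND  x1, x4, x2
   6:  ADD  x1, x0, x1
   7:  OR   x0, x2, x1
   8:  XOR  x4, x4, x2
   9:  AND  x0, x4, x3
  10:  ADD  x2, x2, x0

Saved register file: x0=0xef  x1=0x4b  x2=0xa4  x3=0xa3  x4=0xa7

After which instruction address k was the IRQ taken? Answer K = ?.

K = 7

after  0: x0=0xb1 x1=0xaf x2=0xc4 x3=0xe3 x4=0x07  N=1 Z=0
after  1: x0=0xb1 x1=0xaf x2=0xc4 x3=0xa3 x4=0x07  N=1 Z=0
after  2: x0=0xb1 x1=0xaf x2=0xa4 x3=0xa3 x4=0x07  N=1 Z=0
after  3: x0=0xa7 x1=0xaf x2=0xa4 x3=0xa3 x4=0x07  N=1 Z=0
after  4: x0=0xa7 x1=0xaf x2=0xa4 x3=0xa3 x4=0xa7  N=1 Z=0
after  5: x0=0xa7 x1=0xa4 x2=0xa4 x3=0xa3 x4=0xa7  N=1 Z=0
after  6: x0=0xa7 x1=0x4b x2=0xa4 x3=0xa3 x4=0xa7  N=0 Z=0
after  7: x0=0xef x1=0x4b x2=0xa4 x3=0xa3 x4=0xa7  N=1 Z=0
-- IRQ taken; context saved, return-PC = 8 --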